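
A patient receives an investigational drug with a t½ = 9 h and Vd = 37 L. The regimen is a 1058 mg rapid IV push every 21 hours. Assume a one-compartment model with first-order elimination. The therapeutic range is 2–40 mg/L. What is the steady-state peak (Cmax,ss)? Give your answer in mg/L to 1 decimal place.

35.7 mg/L

τ/t½ = 21/9 ≈ 2.3333, so fraction remaining f = (1/2)^(21/9) ≈ 0.1984.
Accumulation ratio R = 1/(1 − f) ≈ 1/0.8016 ≈ 1.2475.
Each bolus raises the concentration by D/Vd = 1058/37 ≈ 28.595 mg/L.
Cmax,ss = C₀/(1 − f) ≈ 28.595/0.8016 ≈ 35.672 mg/L.
Peak 35.7 mg/L vs MTC 40 mg/L: below toxic threshold.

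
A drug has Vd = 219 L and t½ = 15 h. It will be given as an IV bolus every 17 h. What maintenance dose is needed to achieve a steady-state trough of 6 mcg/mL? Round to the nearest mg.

1568 mg

τ/t½ = 17/15 ≈ 1.1333, so f = (1/2)^(17/15) ≈ 0.455861.
Cmin,ss = (D/Vd)·f/(1−f), so D = Cmin,ss·Vd·(1−f)/f.
D = 6 × 219 × (1−f)/f ≈ 6 × 219 × 1.19365 ≈ 1568.46 mg.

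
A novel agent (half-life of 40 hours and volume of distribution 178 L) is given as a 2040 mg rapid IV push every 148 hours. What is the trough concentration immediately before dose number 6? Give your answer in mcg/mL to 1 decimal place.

f = (1/2)^(τ/t½) = (1/2)^(148/40) ≈ 0.0769.
C₀ = D/Vd = 2040/178 ≈ 11.461 mcg/mL.
Before the 6th dose, 5 doses have been given. Superposition: Cmin = C₀·(f + f² + … + f^5).
≈ 11.461 × (0.0769 + 0.0059 + 0.0005 + 0.0000 + 0.0000) ≈ 11.461 × 0.0833 ≈ 0.955 mcg/mL.

1.0 mcg/mL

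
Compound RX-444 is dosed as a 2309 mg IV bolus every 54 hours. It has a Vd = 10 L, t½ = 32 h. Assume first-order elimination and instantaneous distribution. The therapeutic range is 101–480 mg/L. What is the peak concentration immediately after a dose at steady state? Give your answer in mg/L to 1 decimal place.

334.9 mg/L

Over one 54-h interval, 54/32 ≈ 1.6875 half-lives elapse, leaving f ≈ 0.3105 of each dose.
Accumulation ratio R = 1/(1 − f) ≈ 1/0.6895 ≈ 1.4503.
Each bolus raises the concentration by D/Vd = 2309/10 ≈ 230.900 mg/L.
Steady-state peak Cmax,ss = C₀·R ≈ 230.900 × 1.4503 ≈ 334.874 mg/L.
Peak 334.9 mg/L vs MTC 480 mg/L: below toxic threshold.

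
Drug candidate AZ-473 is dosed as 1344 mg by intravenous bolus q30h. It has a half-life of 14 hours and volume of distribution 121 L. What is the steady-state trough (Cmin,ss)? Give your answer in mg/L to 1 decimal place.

3.3 mg/L

Over one 30-h interval, 30/14 ≈ 2.1429 half-lives elapse, leaving f ≈ 0.2264 of each dose.
Accumulation ratio R = 1/(1 − f) ≈ 1/0.7736 ≈ 1.2927.
Single-dose peak C₀ = D/Vd = 1344/121 ≈ 11.107 mg/L.
Cmax,ss = C₀/(1 − f) ≈ 11.107/0.7736 ≈ 14.358 mg/L.
One interval later, Cmin,ss = Cmax,ss·e^(−kτ) ≈ 14.358 × 0.2264 ≈ 3.251 mg/L.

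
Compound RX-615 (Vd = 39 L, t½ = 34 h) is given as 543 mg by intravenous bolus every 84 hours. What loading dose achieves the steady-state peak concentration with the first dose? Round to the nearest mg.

663 mg

f = (1/2)^(84/34) ≈ 0.180418; accumulation ratio R = 1/(1−f) ≈ 1.22013.
Loading dose to hit Cmax,ss on first dose: D_load = D_maint·R ≈ 543 × 1.22013 ≈ 662.53 mg.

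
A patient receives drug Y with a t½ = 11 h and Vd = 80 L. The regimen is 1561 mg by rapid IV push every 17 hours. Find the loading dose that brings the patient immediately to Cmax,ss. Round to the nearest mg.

f = (1/2)^(17/11) ≈ 0.342588; accumulation ratio R = 1/(1−f) ≈ 1.52112.
Loading dose to hit Cmax,ss on first dose: D_load = D_maint·R ≈ 1561 × 1.52112 ≈ 2374.47 mg.

2374 mg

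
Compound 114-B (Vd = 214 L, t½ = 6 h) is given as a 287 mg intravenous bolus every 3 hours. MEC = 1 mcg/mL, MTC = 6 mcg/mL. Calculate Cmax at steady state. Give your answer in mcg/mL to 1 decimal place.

4.6 mcg/mL

τ/t½ = 3/6 ≈ 0.5, so fraction remaining f = (1/2)^(3/6) ≈ 0.7071.
At steady state, accumulation factor R = 1/(1 − e^(−kτ)) ≈ 3.4141.
Single-dose peak C₀ = D/Vd = 287/214 ≈ 1.341 mcg/mL.
Steady-state peak Cmax,ss = C₀·R ≈ 1.341 × 3.4141 ≈ 4.578 mcg/mL.
Peak 4.6 mcg/mL vs MTC 6 mcg/mL: below toxic threshold.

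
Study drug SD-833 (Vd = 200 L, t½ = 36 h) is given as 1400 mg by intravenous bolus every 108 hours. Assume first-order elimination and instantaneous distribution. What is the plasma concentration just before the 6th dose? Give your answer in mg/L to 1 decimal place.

f = (1/2)^(τ/t½) = (1/2)^(108/36) ≈ 0.1250.
C₀ = D/Vd = 1400/200 ≈ 7.000 mg/L.
Before the 6th dose, 5 doses have been given. Superposition: Cmin = C₀·(f + f² + … + f^5).
≈ 7.000 × (0.1250 + 0.0156 + 0.0020 + 0.0002 + 0.0000) ≈ 7.000 × 0.1428 ≈ 1.000 mg/L.

1.0 mg/L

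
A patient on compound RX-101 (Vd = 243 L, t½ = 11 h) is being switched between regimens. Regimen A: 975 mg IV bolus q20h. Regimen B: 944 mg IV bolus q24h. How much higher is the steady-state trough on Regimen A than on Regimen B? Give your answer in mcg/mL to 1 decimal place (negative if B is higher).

0.5 mcg/mL

Regimen A: f = (1/2)^(20/11) ≈ 0.2836; Cmin,ss = (975/243)·f/(1−f) ≈ 1.588 mcg/mL.
Regimen B: f = (1/2)^(24/11) ≈ 0.2204; Cmin,ss = (944/243)·f/(1−f) ≈ 1.098 mcg/mL.
Difference ≈ 1.588 − 1.098 ≈ 0.490 mcg/mL.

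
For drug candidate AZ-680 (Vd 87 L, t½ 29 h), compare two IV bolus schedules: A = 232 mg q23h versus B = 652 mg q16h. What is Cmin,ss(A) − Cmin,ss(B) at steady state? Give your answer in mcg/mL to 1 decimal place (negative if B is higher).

-12.4 mcg/mL

Regimen A: f = (1/2)^(23/29) ≈ 0.5771; Cmin,ss = (232/87)·f/(1−f) ≈ 3.639 mcg/mL.
Regimen B: f = (1/2)^(16/29) ≈ 0.6822; Cmin,ss = (652/87)·f/(1−f) ≈ 16.087 mcg/mL.
Difference ≈ 3.639 − 16.087 ≈ -12.448 mcg/mL.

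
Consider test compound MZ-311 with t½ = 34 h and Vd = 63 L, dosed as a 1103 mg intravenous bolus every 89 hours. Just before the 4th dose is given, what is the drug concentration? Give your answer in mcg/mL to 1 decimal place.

3.4 mcg/mL

f = (1/2)^(τ/t½) = (1/2)^(89/34) ≈ 0.1629.
C₀ = D/Vd = 1103/63 ≈ 17.508 mcg/mL.
Before the 4th dose, 3 doses have been given. Superposition: Cmin = C₀·(f + f² + … + f^3).
≈ 17.508 × (0.1629 + 0.0265 + 0.0043) ≈ 17.508 × 0.1937 ≈ 3.391 mcg/mL.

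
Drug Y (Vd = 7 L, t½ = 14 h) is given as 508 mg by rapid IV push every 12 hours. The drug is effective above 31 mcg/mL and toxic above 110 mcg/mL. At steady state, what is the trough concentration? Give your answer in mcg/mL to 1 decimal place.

k = ln2/t½ = ln2/14 ≈ 0.049511 h⁻¹; fraction remaining f = e^(−kτ) = e^(−0.049511×12) ≈ 0.5520.
Single-dose peak C₀ = D/Vd = 508/7 ≈ 72.571 mcg/mL.
Steady-state trough Cmin,ss = C₀·f/(1−f) ≈ 72.571 × 0.5520/0.4480 ≈ 89.418 mcg/mL.
Trough 89.4 mcg/mL vs MEC 31 mcg/mL: adequate.

89.4 mcg/mL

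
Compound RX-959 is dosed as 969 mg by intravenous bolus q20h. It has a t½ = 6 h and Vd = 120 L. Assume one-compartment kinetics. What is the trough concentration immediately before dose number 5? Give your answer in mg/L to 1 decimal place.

f = (1/2)^(τ/t½) = (1/2)^(20/6) ≈ 0.0992.
C₀ = D/Vd = 969/120 ≈ 8.075 mg/L.
Before the 5th dose, 4 doses have been given. Superposition: Cmin = C₀·(f + f² + … + f^4).
≈ 8.075 × (0.0992 + 0.0098 + 0.0010 + 0.0001) ≈ 8.075 × 0.1101 ≈ 0.889 mg/L.

0.9 mg/L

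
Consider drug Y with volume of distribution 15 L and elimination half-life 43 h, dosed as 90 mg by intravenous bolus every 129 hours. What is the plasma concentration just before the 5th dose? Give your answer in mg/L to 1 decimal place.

f = (1/2)^(τ/t½) = (1/2)^(129/43) ≈ 0.1250.
C₀ = D/Vd = 90/15 ≈ 6.000 mg/L.
Before the 5th dose, 4 doses have been given. Superposition: Cmin = C₀·(f + f² + … + f^4).
≈ 6.000 × (0.1250 + 0.0156 + 0.0020 + 0.0002) ≈ 6.000 × 0.1428 ≈ 0.857 mg/L.

0.9 mg/L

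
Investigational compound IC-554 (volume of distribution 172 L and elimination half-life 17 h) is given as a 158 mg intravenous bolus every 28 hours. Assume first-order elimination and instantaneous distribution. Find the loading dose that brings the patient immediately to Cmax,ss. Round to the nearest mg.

f = (1/2)^(28/17) ≈ 0.319290; accumulation ratio R = 1/(1−f) ≈ 1.46905.
Loading dose to hit Cmax,ss on first dose: D_load = D_maint·R ≈ 158 × 1.46905 ≈ 232.11 mg.

232 mg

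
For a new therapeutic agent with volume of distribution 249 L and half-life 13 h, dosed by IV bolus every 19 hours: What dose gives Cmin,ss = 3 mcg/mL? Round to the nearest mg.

τ/t½ = 19/13 ≈ 1.4615, so f = (1/2)^(19/13) ≈ 0.363106.
Cmin,ss = (D/Vd)·f/(1−f), so D = Cmin,ss·Vd·(1−f)/f.
D = 3 × 249 × (1−f)/f ≈ 3 × 249 × 1.75402 ≈ 1310.25 mg.

1310 mg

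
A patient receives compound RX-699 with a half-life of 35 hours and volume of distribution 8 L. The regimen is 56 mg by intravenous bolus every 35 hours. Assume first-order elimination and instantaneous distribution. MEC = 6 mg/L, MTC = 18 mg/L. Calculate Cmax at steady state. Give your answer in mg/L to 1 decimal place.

The dosing interval is 1 half-life, so f = 2^(−1) = 0.5.
Accumulation ratio R = 1/(1 − f) = 1/0.5 = 2/1.
Single-dose peak C₀ = D/Vd = 56/8 = 7 mg/L.
Steady-state peak Cmax,ss = C₀·R = 7 × 2/1 ≈ 14.000 mg/L.
Peak 14.0 mg/L vs MTC 18 mg/L: below toxic threshold.

14.0 mg/L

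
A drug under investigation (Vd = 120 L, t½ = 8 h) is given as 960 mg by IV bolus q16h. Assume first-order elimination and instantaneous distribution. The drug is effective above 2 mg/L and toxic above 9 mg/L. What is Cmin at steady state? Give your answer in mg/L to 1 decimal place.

The dosing interval is 2 half-lives, so f = 2^(−2) = 0.25.
Accumulation ratio R = 1/(1 − f) = 1/0.75 = 4/3.
Single-dose peak C₀ = D/Vd = 960/120 = 8 mg/L.
Steady-state peak Cmax,ss = C₀·R = 8 × 4/3 ≈ 10.667 mg/L.
Steady-state trough Cmin,ss = Cmax,ss·f ≈ 10.667 × 0.25 ≈ 2.667 mg/L.
Trough 2.7 mg/L vs MEC 2 mg/L: adequate.

2.7 mg/L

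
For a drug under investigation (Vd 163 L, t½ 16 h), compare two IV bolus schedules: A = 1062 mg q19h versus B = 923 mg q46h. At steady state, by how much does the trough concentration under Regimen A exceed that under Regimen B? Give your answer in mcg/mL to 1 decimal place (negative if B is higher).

Regimen A: f = (1/2)^(19/16) ≈ 0.4391; Cmin,ss = (1062/163)·f/(1−f) ≈ 5.101 mcg/mL.
Regimen B: f = (1/2)^(46/16) ≈ 0.1363; Cmin,ss = (923/163)·f/(1−f) ≈ 0.894 mcg/mL.
Difference ≈ 5.101 − 0.894 ≈ 4.207 mcg/mL.

4.2 mcg/mL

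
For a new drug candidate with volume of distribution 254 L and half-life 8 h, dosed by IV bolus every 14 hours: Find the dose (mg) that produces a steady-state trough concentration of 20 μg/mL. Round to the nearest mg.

τ/t½ = 14/8 ≈ 1.75, so f = (1/2)^(14/8) ≈ 0.297302.
Cmin,ss = (D/Vd)·f/(1−f), so D = Cmin,ss·Vd·(1−f)/f.
D = 20 × 254 × (1−f)/f ≈ 20 × 254 × 2.36358 ≈ 12006.99 mg.

12007 mg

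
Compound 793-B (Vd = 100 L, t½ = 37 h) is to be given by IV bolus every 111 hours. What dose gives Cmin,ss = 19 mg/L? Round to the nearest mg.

13300 mg

τ/t½ = 111/37 ≈ 3, so f = (1/2)^(111/37) ≈ 0.125000.
Cmin,ss = (D/Vd)·f/(1−f), so D = Cmin,ss·Vd·(1−f)/f.
D = 19 × 100 × (1−f)/f ≈ 19 × 100 × 7.00000 ≈ 13300.00 mg.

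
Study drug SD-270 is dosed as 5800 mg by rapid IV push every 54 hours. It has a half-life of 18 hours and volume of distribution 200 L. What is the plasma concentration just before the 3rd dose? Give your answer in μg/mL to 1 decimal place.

f = (1/2)^(τ/t½) = (1/2)^(54/18) ≈ 0.1250.
C₀ = D/Vd = 5800/200 ≈ 29.000 μg/mL.
Before the 3rd dose, 2 doses have been given. Superposition: Cmin = C₀·(f + f²).
≈ 29.000 × (0.1250 + 0.0156) ≈ 29.000 × 0.1406 ≈ 4.077 μg/mL.

4.1 μg/mL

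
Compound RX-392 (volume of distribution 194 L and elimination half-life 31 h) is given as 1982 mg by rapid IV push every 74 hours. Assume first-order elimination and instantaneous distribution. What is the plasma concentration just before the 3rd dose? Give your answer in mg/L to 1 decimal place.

f = (1/2)^(τ/t½) = (1/2)^(74/31) ≈ 0.1912.
C₀ = D/Vd = 1982/194 ≈ 10.216 mg/L.
Before the 3rd dose, 2 doses have been given. Superposition: Cmin = C₀·(f + f²).
≈ 10.216 × (0.1912 + 0.0366) ≈ 10.216 × 0.2278 ≈ 2.327 mg/L.

2.3 mg/L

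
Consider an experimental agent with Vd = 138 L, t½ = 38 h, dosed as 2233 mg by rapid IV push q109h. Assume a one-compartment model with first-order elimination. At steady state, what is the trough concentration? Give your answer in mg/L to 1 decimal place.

2.6 mg/L

k = ln2/t½ = ln2/38 ≈ 0.018241 h⁻¹; fraction remaining f = e^(−kτ) = e^(−0.018241×109) ≈ 0.1369.
Accumulation ratio R = 1/(1 − f) ≈ 1/0.8631 ≈ 1.1586.
Each bolus raises the concentration by D/Vd = 2233/138 ≈ 16.181 mg/L.
Steady-state peak Cmax,ss = C₀·R ≈ 16.181 × 1.1586 ≈ 18.747 mg/L.
Steady-state trough Cmin,ss = Cmax,ss·f ≈ 18.747 × 0.1369 ≈ 2.566 mg/L.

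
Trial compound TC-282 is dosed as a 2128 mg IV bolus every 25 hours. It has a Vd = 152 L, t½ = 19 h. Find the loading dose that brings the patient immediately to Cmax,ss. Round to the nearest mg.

3557 mg

f = (1/2)^(25/19) ≈ 0.401706; accumulation ratio R = 1/(1−f) ≈ 1.67142.
Loading dose to hit Cmax,ss on first dose: D_load = D_maint·R ≈ 2128 × 1.67142 ≈ 3556.78 mg.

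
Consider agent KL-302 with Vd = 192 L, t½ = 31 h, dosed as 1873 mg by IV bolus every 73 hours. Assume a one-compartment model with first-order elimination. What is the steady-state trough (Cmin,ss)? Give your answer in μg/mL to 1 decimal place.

Over one 73-h interval, 73/31 ≈ 2.3548 half-lives elapse, leaving f ≈ 0.1955 of each dose.
At steady state, accumulation factor R = 1/(1 − e^(−kτ)) ≈ 1.2430.
Each bolus raises the concentration by D/Vd = 1873/192 ≈ 9.755 μg/mL.
Steady-state peak Cmax,ss = C₀·R ≈ 9.755 × 1.2430 ≈ 12.125 μg/mL.
Steady-state trough Cmin,ss = Cmax,ss·f ≈ 12.125 × 0.1955 ≈ 2.370 μg/mL.

2.4 μg/mL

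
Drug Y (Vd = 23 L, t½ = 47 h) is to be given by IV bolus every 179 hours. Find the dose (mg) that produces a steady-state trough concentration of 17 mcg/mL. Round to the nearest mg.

τ/t½ = 179/47 ≈ 3.8085, so f = (1/2)^(179/47) ≈ 0.071371.
Cmin,ss = (D/Vd)·f/(1−f), so D = Cmin,ss·Vd·(1−f)/f.
D = 17 × 23 × (1−f)/f ≈ 17 × 23 × 13.01129 ≈ 5087.41 mg.

5087 mg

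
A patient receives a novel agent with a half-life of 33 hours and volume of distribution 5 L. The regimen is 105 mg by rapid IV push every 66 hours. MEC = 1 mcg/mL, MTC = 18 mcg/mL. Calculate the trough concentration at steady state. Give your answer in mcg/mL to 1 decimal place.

7.0 mcg/mL

τ = 66 h = 2 half-lives, so f = (1/2)^2 = 0.25.
At steady state, R = 1/(1 − 0.25) = 4/3.
Single-dose peak C₀ = D/Vd = 105/5 = 21 mcg/mL.
Steady-state peak Cmax,ss = C₀·R = 21 × 4/3 ≈ 28.000 mcg/mL.
Steady-state trough Cmin,ss = Cmax,ss·f ≈ 28.000 × 0.25 ≈ 7.000 mcg/mL.
Trough 7.0 mcg/mL vs MEC 1 mcg/mL: adequate.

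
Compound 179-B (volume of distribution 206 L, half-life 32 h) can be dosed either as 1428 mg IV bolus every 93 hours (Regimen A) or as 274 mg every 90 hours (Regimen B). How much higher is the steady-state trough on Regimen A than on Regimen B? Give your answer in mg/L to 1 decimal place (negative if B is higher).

0.8 mg/L

Regimen A: f = (1/2)^(93/32) ≈ 0.1334; Cmin,ss = (1428/206)·f/(1−f) ≈ 1.067 mg/L.
Regimen B: f = (1/2)^(90/32) ≈ 0.1423; Cmin,ss = (274/206)·f/(1−f) ≈ 0.221 mg/L.
Difference ≈ 1.067 − 0.221 ≈ 0.846 mg/L.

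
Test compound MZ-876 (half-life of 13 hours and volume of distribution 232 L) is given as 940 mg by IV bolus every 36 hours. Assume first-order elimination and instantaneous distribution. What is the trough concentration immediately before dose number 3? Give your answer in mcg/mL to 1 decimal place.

f = (1/2)^(τ/t½) = (1/2)^(36/13) ≈ 0.1467.
C₀ = D/Vd = 940/232 ≈ 4.052 mcg/mL.
Before the 3rd dose, 2 doses have been given. Superposition: Cmin = C₀·(f + f²).
≈ 4.052 × (0.1467 + 0.0215) ≈ 4.052 × 0.1682 ≈ 0.682 mcg/mL.

0.7 mcg/mL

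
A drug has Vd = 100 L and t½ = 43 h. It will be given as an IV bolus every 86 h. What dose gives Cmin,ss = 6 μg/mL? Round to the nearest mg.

τ/t½ = 86/43 ≈ 2, so f = (1/2)^(86/43) ≈ 0.250000.
Cmin,ss = (D/Vd)·f/(1−f), so D = Cmin,ss·Vd·(1−f)/f.
D = 6 × 100 × (1−f)/f ≈ 6 × 100 × 3.00000 ≈ 1800.00 mg.

1800 mg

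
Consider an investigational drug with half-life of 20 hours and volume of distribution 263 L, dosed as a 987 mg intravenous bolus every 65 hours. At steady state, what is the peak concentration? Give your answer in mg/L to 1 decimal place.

4.2 mg/L

Over one 65-h interval, 65/20 ≈ 3.25 half-lives elapse, leaving f ≈ 0.1051 of each dose.
At steady state, accumulation factor R = 1/(1 − e^(−kτ)) ≈ 1.1174.
Single-dose peak C₀ = D/Vd = 987/263 ≈ 3.753 mg/L.
Steady-state peak Cmax,ss = C₀·R ≈ 3.753 × 1.1174 ≈ 4.194 mg/L.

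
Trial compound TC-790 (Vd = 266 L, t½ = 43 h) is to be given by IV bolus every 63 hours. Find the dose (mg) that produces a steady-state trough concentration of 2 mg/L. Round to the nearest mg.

τ/t½ = 63/43 ≈ 1.4651, so f = (1/2)^(63/43) ≈ 0.362206.
Cmin,ss = (D/Vd)·f/(1−f), so D = Cmin,ss·Vd·(1−f)/f.
D = 2 × 266 × (1−f)/f ≈ 2 × 266 × 1.76086 ≈ 936.78 mg.

937 mg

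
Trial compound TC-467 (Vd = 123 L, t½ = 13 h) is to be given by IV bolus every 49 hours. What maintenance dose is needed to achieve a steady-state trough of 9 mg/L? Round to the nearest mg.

τ/t½ = 49/13 ≈ 3.7692, so f = (1/2)^(49/13) ≈ 0.073341.
Cmin,ss = (D/Vd)·f/(1−f), so D = Cmin,ss·Vd·(1−f)/f.
D = 9 × 123 × (1−f)/f ≈ 9 × 123 × 12.63494 ≈ 13986.88 mg.

13987 mg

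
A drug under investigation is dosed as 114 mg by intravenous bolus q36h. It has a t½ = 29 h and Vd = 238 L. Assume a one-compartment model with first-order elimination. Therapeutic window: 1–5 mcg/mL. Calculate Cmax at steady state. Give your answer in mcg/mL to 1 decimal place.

0.8 mcg/mL

k = ln2/t½ = ln2/29 ≈ 0.023902 h⁻¹; fraction remaining f = e^(−kτ) = e^(−0.023902×36) ≈ 0.4230.
Accumulation ratio R = 1/(1 − f) ≈ 1/0.5770 ≈ 1.7331.
Each bolus raises the concentration by D/Vd = 114/238 ≈ 0.479 mcg/mL.
Cmax,ss = C₀/(1 − f) ≈ 0.479/0.5770 ≈ 0.830 mcg/mL.
Peak 0.8 mcg/mL vs MTC 5 mcg/mL: below toxic threshold.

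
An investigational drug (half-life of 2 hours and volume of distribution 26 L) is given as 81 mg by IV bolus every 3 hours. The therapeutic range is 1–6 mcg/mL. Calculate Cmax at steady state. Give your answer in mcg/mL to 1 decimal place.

4.8 mcg/mL

Over one 3-h interval, 3/2 ≈ 1.5 half-lives elapse, leaving f ≈ 0.3536 of each dose.
Accumulation ratio R = 1/(1 − f) ≈ 1/0.6464 ≈ 1.5470.
Each bolus raises the concentration by D/Vd = 81/26 ≈ 3.115 mcg/mL.
Steady-state peak Cmax,ss = C₀·R ≈ 3.115 × 1.5470 ≈ 4.819 mcg/mL.
Peak 4.8 mcg/mL vs MTC 6 mcg/mL: below toxic threshold.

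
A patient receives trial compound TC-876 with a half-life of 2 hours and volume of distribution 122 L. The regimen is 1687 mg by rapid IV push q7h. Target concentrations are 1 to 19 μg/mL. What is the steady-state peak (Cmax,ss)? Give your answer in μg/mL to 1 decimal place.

Over one 7-h interval, 7/2 ≈ 3.5 half-lives elapse, leaving f ≈ 0.0884 of each dose.
At steady state, accumulation factor R = 1/(1 − e^(−kτ)) ≈ 1.0970.
Each bolus raises the concentration by D/Vd = 1687/122 ≈ 13.828 μg/mL.
Steady-state peak Cmax,ss = C₀·R ≈ 13.828 × 1.0970 ≈ 15.169 μg/mL.
Peak 15.2 μg/mL vs MTC 19 μg/mL: below toxic threshold.

15.2 μg/mL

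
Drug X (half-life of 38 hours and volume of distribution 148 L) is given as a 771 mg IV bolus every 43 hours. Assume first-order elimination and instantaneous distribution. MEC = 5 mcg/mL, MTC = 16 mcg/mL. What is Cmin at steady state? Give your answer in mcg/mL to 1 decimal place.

k = ln2/t½ = ln2/38 ≈ 0.018241 h⁻¹; fraction remaining f = e^(−kτ) = e^(−0.018241×43) ≈ 0.4564.
At steady state, accumulation factor R = 1/(1 − e^(−kτ)) ≈ 1.8396.
Each bolus raises the concentration by D/Vd = 771/148 ≈ 5.209 mcg/mL.
Cmax,ss = C₀/(1 − f) ≈ 5.209/0.5436 ≈ 9.582 mcg/mL.
Steady-state trough Cmin,ss = Cmax,ss·f ≈ 9.582 × 0.4564 ≈ 4.373 mcg/mL.
Trough 4.4 mcg/mL vs MEC 5 mcg/mL: subtherapeutic.

4.4 mcg/mL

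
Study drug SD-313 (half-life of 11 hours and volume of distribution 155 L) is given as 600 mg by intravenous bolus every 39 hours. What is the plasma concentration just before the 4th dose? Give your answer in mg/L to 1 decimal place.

0.4 mg/L

f = (1/2)^(τ/t½) = (1/2)^(39/11) ≈ 0.0856.
C₀ = D/Vd = 600/155 ≈ 3.871 mg/L.
Before the 4th dose, 3 doses have been given. Superposition: Cmin = C₀·(f + f² + … + f^3).
≈ 3.871 × (0.0856 + 0.0073 + 0.0006) ≈ 3.871 × 0.0935 ≈ 0.362 mg/L.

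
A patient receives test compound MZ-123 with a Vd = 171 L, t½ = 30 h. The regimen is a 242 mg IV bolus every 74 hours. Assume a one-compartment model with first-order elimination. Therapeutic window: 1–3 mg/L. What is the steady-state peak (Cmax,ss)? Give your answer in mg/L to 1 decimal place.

1.7 mg/L

τ/t½ = 74/30 ≈ 2.4667, so fraction remaining f = (1/2)^(74/30) ≈ 0.1809.
At steady state, accumulation factor R = 1/(1 − e^(−kτ)) ≈ 1.2209.
Single-dose peak C₀ = D/Vd = 242/171 ≈ 1.415 mg/L.
Cmax,ss = C₀/(1 − f) ≈ 1.415/0.8191 ≈ 1.728 mg/L.
Peak 1.7 mg/L vs MTC 3 mg/L: below toxic threshold.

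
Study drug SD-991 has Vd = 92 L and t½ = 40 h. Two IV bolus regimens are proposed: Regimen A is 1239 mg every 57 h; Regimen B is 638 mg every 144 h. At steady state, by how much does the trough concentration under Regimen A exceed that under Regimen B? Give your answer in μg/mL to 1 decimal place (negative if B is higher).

7.4 μg/mL

Regimen A: f = (1/2)^(57/40) ≈ 0.3724; Cmin,ss = (1239/92)·f/(1−f) ≈ 7.991 μg/mL.
Regimen B: f = (1/2)^(144/40) ≈ 0.0825; Cmin,ss = (638/92)·f/(1−f) ≈ 0.624 μg/mL.
Difference ≈ 7.991 − 0.624 ≈ 7.367 μg/mL.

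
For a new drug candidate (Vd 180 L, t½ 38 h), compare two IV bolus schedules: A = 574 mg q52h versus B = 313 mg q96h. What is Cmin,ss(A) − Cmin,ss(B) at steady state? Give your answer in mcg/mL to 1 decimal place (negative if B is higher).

Regimen A: f = (1/2)^(52/38) ≈ 0.3873; Cmin,ss = (574/180)·f/(1−f) ≈ 2.016 mcg/mL.
Regimen B: f = (1/2)^(96/38) ≈ 0.1736; Cmin,ss = (313/180)·f/(1−f) ≈ 0.365 mcg/mL.
Difference ≈ 2.016 − 0.365 ≈ 1.651 mcg/mL.

1.7 mcg/mL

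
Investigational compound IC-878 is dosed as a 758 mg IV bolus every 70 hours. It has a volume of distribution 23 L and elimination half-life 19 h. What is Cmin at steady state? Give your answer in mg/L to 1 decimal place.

k = ln2/t½ = ln2/19 ≈ 0.036481 h⁻¹; fraction remaining f = e^(−kτ) = e^(−0.036481×70) ≈ 0.0778.
Accumulation ratio R = 1/(1 − f) ≈ 1/0.9222 ≈ 1.0844.
Each bolus raises the concentration by D/Vd = 758/23 ≈ 32.957 mg/L.
Steady-state peak Cmax,ss = C₀·R ≈ 32.957 × 1.0844 ≈ 35.739 mg/L.
One interval later, Cmin,ss = Cmax,ss·e^(−kτ) ≈ 35.739 × 0.0778 ≈ 2.780 mg/L.

2.8 mg/L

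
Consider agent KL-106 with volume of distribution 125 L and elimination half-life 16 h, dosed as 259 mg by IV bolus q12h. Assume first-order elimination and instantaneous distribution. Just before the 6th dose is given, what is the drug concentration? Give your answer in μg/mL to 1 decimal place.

f = (1/2)^(τ/t½) = (1/2)^(12/16) ≈ 0.5946.
C₀ = D/Vd = 259/125 ≈ 2.072 μg/mL.
Before the 6th dose, 5 doses have been given. Superposition: Cmin = C₀·(f + f² + … + f^5).
≈ 2.072 × (0.5946 + 0.3535 + 0.2102 + 0.1250 + 0.0743) ≈ 2.072 × 1.3576 ≈ 2.813 μg/mL.

2.8 μg/mL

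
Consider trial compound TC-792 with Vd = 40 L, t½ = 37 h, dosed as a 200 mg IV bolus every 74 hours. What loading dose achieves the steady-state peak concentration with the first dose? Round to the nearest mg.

267 mg

f = (1/2)^(74/37) ≈ 0.250000; accumulation ratio R = 1/(1−f) ≈ 1.33333.
Loading dose to hit Cmax,ss on first dose: D_load = D_maint·R ≈ 200 × 1.33333 ≈ 266.67 mg.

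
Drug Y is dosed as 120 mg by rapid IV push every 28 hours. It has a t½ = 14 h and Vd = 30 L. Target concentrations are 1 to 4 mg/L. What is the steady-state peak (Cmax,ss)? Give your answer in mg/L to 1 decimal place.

The dosing interval is 2 half-lives, so f = 2^(−2) = 0.25.
Accumulation ratio R = 1/(1 − f) = 1/0.75 = 4/3.
Single-dose peak C₀ = D/Vd = 120/30 = 4 mg/L.
Steady-state peak Cmax,ss = C₀·R = 4 × 4/3 ≈ 5.333 mg/L.
Peak 5.3 mg/L vs MTC 4 mg/L: exceeds toxic threshold.

5.3 mg/L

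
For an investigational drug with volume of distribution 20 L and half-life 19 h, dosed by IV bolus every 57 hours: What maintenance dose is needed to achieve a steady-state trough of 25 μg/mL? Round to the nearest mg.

3500 mg

τ/t½ = 57/19 ≈ 3, so f = (1/2)^(57/19) ≈ 0.125000.
Cmin,ss = (D/Vd)·f/(1−f), so D = Cmin,ss·Vd·(1−f)/f.
D = 25 × 20 × (1−f)/f ≈ 25 × 20 × 7.00000 ≈ 3500.00 mg.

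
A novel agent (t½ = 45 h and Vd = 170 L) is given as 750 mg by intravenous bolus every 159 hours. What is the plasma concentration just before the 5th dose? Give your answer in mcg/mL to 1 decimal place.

f = (1/2)^(τ/t½) = (1/2)^(159/45) ≈ 0.0864.
C₀ = D/Vd = 750/170 ≈ 4.412 mcg/mL.
Before the 5th dose, 4 doses have been given. Superposition: Cmin = C₀·(f + f² + … + f^4).
≈ 4.412 × (0.0864 + 0.0075 + 0.0006 + 0.0001) ≈ 4.412 × 0.0946 ≈ 0.417 mcg/mL.

0.4 mcg/mL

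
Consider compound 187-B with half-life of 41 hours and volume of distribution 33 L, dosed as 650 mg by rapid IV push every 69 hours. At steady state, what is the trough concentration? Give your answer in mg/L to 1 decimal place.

τ/t½ = 69/41 ≈ 1.6829, so fraction remaining f = (1/2)^(69/41) ≈ 0.3115.
Single-dose peak C₀ = D/Vd = 650/33 ≈ 19.697 mg/L.
Steady-state trough Cmin,ss = C₀·f/(1−f) ≈ 19.697 × 0.3115/0.6885 ≈ 8.912 mg/L.

8.9 mg/L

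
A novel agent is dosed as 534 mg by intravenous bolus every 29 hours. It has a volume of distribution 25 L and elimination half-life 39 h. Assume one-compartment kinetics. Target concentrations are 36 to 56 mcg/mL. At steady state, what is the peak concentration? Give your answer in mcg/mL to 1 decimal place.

53.0 mcg/mL

k = ln2/t½ = ln2/39 ≈ 0.017773 h⁻¹; fraction remaining f = e^(−kτ) = e^(−0.017773×29) ≈ 0.5973.
At steady state, accumulation factor R = 1/(1 − e^(−kτ)) ≈ 2.4832.
Each bolus raises the concentration by D/Vd = 534/25 ≈ 21.360 mcg/mL.
Steady-state peak Cmax,ss = C₀·R ≈ 21.360 × 2.4832 ≈ 53.041 mcg/mL.
Peak 53.0 mcg/mL vs MTC 56 mcg/mL: below toxic threshold.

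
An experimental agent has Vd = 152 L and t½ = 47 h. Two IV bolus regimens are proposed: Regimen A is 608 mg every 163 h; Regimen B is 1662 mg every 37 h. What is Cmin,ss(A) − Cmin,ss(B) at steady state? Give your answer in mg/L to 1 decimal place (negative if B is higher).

Regimen A: f = (1/2)^(163/47) ≈ 0.0904; Cmin,ss = (608/152)·f/(1−f) ≈ 0.398 mg/L.
Regimen B: f = (1/2)^(37/47) ≈ 0.5795; Cmin,ss = (1662/152)·f/(1−f) ≈ 15.069 mg/L.
Difference ≈ 0.398 − 15.069 ≈ -14.671 mg/L.

-14.7 mg/L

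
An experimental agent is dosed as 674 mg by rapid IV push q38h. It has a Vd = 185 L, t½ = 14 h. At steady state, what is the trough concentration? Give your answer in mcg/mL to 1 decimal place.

0.7 mcg/mL

k = ln2/t½ = ln2/14 ≈ 0.049511 h⁻¹; fraction remaining f = e^(−kτ) = e^(−0.049511×38) ≈ 0.1524.
Each bolus raises the concentration by D/Vd = 674/185 ≈ 3.643 mcg/mL.
Steady-state trough Cmin,ss = C₀·f/(1−f) ≈ 3.643 × 0.1524/0.8476 ≈ 0.655 mcg/mL.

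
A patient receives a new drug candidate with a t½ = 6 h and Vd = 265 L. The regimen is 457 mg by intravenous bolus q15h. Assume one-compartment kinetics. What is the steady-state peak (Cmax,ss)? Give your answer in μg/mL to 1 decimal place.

2.1 μg/mL

k = ln2/t½ = ln2/6 ≈ 0.115525 h⁻¹; fraction remaining f = e^(−kτ) = e^(−0.115525×15) ≈ 0.1768.
At steady state, accumulation factor R = 1/(1 − e^(−kτ)) ≈ 1.2148.
Single-dose peak C₀ = D/Vd = 457/265 ≈ 1.725 μg/mL.
Cmax,ss = C₀/(1 − f) ≈ 1.725/0.8232 ≈ 2.095 μg/mL.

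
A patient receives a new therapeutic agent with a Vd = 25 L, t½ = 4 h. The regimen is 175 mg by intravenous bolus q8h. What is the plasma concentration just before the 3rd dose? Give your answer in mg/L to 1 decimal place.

2.2 mg/L

f = (1/2)^(τ/t½) = (1/2)^(8/4) ≈ 0.2500.
C₀ = D/Vd = 175/25 ≈ 7.000 mg/L.
Before the 3rd dose, 2 doses have been given. Superposition: Cmin = C₀·(f + f²).
≈ 7.000 × (0.2500 + 0.0625) ≈ 7.000 × 0.3125 ≈ 2.188 mg/L.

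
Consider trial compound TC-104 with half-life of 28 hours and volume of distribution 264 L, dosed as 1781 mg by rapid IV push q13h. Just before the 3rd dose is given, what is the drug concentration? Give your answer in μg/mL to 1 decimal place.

8.4 μg/mL

f = (1/2)^(τ/t½) = (1/2)^(13/28) ≈ 0.7248.
C₀ = D/Vd = 1781/264 ≈ 6.746 μg/mL.
Before the 3rd dose, 2 doses have been given. Superposition: Cmin = C₀·(f + f²).
≈ 6.746 × (0.7248 + 0.5253) ≈ 6.746 × 1.2501 ≈ 8.433 μg/mL.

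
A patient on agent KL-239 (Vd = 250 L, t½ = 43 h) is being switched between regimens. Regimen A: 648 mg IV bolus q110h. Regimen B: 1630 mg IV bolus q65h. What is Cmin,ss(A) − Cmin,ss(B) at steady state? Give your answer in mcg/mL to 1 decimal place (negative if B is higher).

-3.0 mcg/mL

Regimen A: f = (1/2)^(110/43) ≈ 0.1698; Cmin,ss = (648/250)·f/(1−f) ≈ 0.530 mcg/mL.
Regimen B: f = (1/2)^(65/43) ≈ 0.3507; Cmin,ss = (1630/250)·f/(1−f) ≈ 3.522 mcg/mL.
Difference ≈ 0.530 − 3.522 ≈ -2.992 mcg/mL.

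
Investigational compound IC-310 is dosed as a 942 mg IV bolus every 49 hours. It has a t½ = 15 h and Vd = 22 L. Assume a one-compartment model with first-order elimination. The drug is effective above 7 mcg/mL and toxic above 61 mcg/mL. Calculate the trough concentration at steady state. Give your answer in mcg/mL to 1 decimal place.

5.0 mcg/mL

Over one 49-h interval, 49/15 ≈ 3.2667 half-lives elapse, leaving f ≈ 0.1039 of each dose.
At steady state, accumulation factor R = 1/(1 − e^(−kτ)) ≈ 1.1159.
Single-dose peak C₀ = D/Vd = 942/22 ≈ 42.818 mcg/mL.
Steady-state peak Cmax,ss = C₀·R ≈ 42.818 × 1.1159 ≈ 47.781 mcg/mL.
Steady-state trough Cmin,ss = Cmax,ss·f ≈ 47.781 × 0.1039 ≈ 4.964 mcg/mL.
Trough 5.0 mcg/mL vs MEC 7 mcg/mL: subtherapeutic.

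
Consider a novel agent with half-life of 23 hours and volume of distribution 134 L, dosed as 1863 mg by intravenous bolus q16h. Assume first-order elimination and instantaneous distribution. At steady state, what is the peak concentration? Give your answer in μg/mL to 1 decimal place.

k = ln2/t½ = ln2/23 ≈ 0.030137 h⁻¹; fraction remaining f = e^(−kτ) = e^(−0.030137×16) ≈ 0.6174.
Accumulation ratio R = 1/(1 − f) ≈ 1/0.3826 ≈ 2.6137.
Each bolus raises the concentration by D/Vd = 1863/134 ≈ 13.903 μg/mL.
Cmax,ss = C₀/(1 − f) ≈ 13.903/0.3826 ≈ 36.338 μg/mL.

36.3 μg/mL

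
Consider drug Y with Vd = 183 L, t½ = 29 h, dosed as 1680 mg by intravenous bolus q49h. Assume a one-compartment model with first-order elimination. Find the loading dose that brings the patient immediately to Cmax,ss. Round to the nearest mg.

f = (1/2)^(49/29) ≈ 0.310001; accumulation ratio R = 1/(1−f) ≈ 1.44928.
Loading dose to hit Cmax,ss on first dose: D_load = D_maint·R ≈ 1680 × 1.44928 ≈ 2434.79 mg.

2435 mg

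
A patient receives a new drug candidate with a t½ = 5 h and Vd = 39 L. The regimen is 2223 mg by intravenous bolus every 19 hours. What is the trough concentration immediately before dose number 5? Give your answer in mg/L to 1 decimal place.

f = (1/2)^(τ/t½) = (1/2)^(19/5) ≈ 0.0718.
C₀ = D/Vd = 2223/39 ≈ 57.000 mg/L.
Before the 5th dose, 4 doses have been given. Superposition: Cmin = C₀·(f + f² + … + f^4).
≈ 57.000 × (0.0718 + 0.0052 + 0.0004 + 0.0000) ≈ 57.000 × 0.0774 ≈ 4.412 mg/L.

4.4 mg/L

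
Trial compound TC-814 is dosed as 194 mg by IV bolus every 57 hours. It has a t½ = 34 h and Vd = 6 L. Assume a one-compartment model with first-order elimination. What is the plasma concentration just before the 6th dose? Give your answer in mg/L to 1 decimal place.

f = (1/2)^(τ/t½) = (1/2)^(57/34) ≈ 0.3128.
C₀ = D/Vd = 194/6 ≈ 32.333 mg/L.
Before the 6th dose, 5 doses have been given. Superposition: Cmin = C₀·(f + f² + … + f^5).
≈ 32.333 × (0.3128 + 0.0978 + 0.0306 + 0.0096 + 0.0030) ≈ 32.333 × 0.4538 ≈ 14.673 mg/L.

14.7 mg/L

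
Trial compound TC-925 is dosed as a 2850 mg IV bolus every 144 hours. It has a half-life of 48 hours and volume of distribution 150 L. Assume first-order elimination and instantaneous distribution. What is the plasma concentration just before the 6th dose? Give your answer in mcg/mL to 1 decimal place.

f = (1/2)^(τ/t½) = (1/2)^(144/48) ≈ 0.1250.
C₀ = D/Vd = 2850/150 ≈ 19.000 mcg/mL.
Before the 6th dose, 5 doses have been given. Superposition: Cmin = C₀·(f + f² + … + f^5).
≈ 19.000 × (0.1250 + 0.0156 + 0.0020 + 0.0002 + 0.0000) ≈ 19.000 × 0.1428 ≈ 2.713 mcg/mL.

2.7 mcg/mL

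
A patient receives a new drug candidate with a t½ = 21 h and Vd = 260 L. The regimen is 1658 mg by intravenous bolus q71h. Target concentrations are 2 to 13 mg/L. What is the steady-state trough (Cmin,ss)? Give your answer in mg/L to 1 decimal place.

0.7 mg/L

Over one 71-h interval, 71/21 ≈ 3.381 half-lives elapse, leaving f ≈ 0.0960 of each dose.
Single-dose peak C₀ = D/Vd = 1658/260 ≈ 6.377 mg/L.
Steady-state trough Cmin,ss = C₀·f/(1−f) ≈ 6.377 × 0.0960/0.9040 ≈ 0.677 mg/L.
Trough 0.7 mg/L vs MEC 2 mg/L: subtherapeutic.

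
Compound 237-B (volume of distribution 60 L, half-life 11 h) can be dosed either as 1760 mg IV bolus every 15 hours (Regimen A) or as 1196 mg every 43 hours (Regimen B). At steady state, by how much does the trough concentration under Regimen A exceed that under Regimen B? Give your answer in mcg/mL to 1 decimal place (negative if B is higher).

17.2 mcg/mL

Regimen A: f = (1/2)^(15/11) ≈ 0.3886; Cmin,ss = (1760/60)·f/(1−f) ≈ 18.644 mcg/mL.
Regimen B: f = (1/2)^(43/11) ≈ 0.0666; Cmin,ss = (1196/60)·f/(1−f) ≈ 1.422 mcg/mL.
Difference ≈ 18.644 − 1.422 ≈ 17.222 mcg/mL.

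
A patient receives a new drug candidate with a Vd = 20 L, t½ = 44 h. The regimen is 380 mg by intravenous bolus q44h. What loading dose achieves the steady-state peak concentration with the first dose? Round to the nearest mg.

760 mg

f = (1/2)^(44/44) ≈ 0.500000; accumulation ratio R = 1/(1−f) ≈ 2.00000.
Loading dose to hit Cmax,ss on first dose: D_load = D_maint·R ≈ 380 × 2.00000 ≈ 760.00 mg.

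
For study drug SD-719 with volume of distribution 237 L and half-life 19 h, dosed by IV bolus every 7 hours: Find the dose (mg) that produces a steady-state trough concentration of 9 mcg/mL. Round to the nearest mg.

τ/t½ = 7/19 ≈ 0.36842, so f = (1/2)^(7/19) ≈ 0.774630.
Cmin,ss = (D/Vd)·f/(1−f), so D = Cmin,ss·Vd·(1−f)/f.
D = 9 × 237 × (1−f)/f ≈ 9 × 237 × 0.29094 ≈ 620.58 mg.

621 mg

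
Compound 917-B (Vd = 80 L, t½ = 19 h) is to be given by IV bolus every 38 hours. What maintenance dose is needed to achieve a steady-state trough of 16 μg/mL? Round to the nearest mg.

τ/t½ = 38/19 ≈ 2, so f = (1/2)^(38/19) ≈ 0.250000.
Cmin,ss = (D/Vd)·f/(1−f), so D = Cmin,ss·Vd·(1−f)/f.
D = 16 × 80 × (1−f)/f ≈ 16 × 80 × 3.00000 ≈ 3840.00 mg.

3840 mg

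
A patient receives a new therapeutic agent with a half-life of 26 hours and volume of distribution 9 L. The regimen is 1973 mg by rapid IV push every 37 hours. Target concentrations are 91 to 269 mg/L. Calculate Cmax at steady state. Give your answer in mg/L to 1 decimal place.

k = ln2/t½ = ln2/26 ≈ 0.026660 h⁻¹; fraction remaining f = e^(−kτ) = e^(−0.026660×37) ≈ 0.3729.
At steady state, accumulation factor R = 1/(1 − e^(−kτ)) ≈ 1.5946.
Each bolus raises the concentration by D/Vd = 1973/9 ≈ 219.222 mg/L.
Steady-state peak Cmax,ss = C₀·R ≈ 219.222 × 1.5946 ≈ 349.571 mg/L.
Peak 349.6 mg/L vs MTC 269 mg/L: exceeds toxic threshold.

349.6 mg/L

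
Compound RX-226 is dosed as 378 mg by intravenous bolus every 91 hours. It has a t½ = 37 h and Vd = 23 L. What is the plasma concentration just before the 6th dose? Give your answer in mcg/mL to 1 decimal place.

3.7 mcg/mL

f = (1/2)^(τ/t½) = (1/2)^(91/37) ≈ 0.1818.
C₀ = D/Vd = 378/23 ≈ 16.435 mcg/mL.
Before the 6th dose, 5 doses have been given. Superposition: Cmin = C₀·(f + f² + … + f^5).
≈ 16.435 × (0.1818 + 0.0331 + 0.0060 + 0.0011 + 0.0002) ≈ 16.435 × 0.2222 ≈ 3.652 mcg/mL.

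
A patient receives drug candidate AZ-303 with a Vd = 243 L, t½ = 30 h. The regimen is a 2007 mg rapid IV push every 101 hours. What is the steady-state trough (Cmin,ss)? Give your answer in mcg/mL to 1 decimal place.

τ/t½ = 101/30 ≈ 3.3667, so fraction remaining f = (1/2)^(101/30) ≈ 0.0969.
At steady state, accumulation factor R = 1/(1 − e^(−kτ)) ≈ 1.1073.
Single-dose peak C₀ = D/Vd = 2007/243 ≈ 8.259 mcg/mL.
Steady-state peak Cmax,ss = C₀·R ≈ 8.259 × 1.1073 ≈ 9.145 mcg/mL.
One interval later, Cmin,ss = Cmax,ss·e^(−kτ) ≈ 9.145 × 0.0969 ≈ 0.886 mcg/mL.

0.9 mcg/mL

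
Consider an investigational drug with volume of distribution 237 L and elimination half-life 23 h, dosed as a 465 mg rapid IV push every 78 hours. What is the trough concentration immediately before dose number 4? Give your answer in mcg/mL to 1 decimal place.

f = (1/2)^(τ/t½) = (1/2)^(78/23) ≈ 0.0953.
C₀ = D/Vd = 465/237 ≈ 1.962 mcg/mL.
Before the 4th dose, 3 doses have been given. Superposition: Cmin = C₀·(f + f² + … + f^3).
≈ 1.962 × (0.0953 + 0.0091 + 0.0009) ≈ 1.962 × 0.1053 ≈ 0.207 mcg/mL.

0.2 mcg/mL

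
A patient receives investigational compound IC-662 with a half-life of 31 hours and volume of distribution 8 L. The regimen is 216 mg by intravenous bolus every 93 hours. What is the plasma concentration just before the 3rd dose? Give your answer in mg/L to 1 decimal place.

3.8 mg/L

f = (1/2)^(τ/t½) = (1/2)^(93/31) ≈ 0.1250.
C₀ = D/Vd = 216/8 ≈ 27.000 mg/L.
Before the 3rd dose, 2 doses have been given. Superposition: Cmin = C₀·(f + f²).
≈ 27.000 × (0.1250 + 0.0156) ≈ 27.000 × 0.1406 ≈ 3.796 mg/L.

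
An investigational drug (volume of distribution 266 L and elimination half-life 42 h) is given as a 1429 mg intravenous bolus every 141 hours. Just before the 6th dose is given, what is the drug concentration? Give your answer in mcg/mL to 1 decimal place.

f = (1/2)^(τ/t½) = (1/2)^(141/42) ≈ 0.0976.
C₀ = D/Vd = 1429/266 ≈ 5.372 mcg/mL.
Before the 6th dose, 5 doses have been given. Superposition: Cmin = C₀·(f + f² + … + f^5).
≈ 5.372 × (0.0976 + 0.0095 + 0.0009 + 0.0001 + 0.0000) ≈ 5.372 × 0.1081 ≈ 0.581 mcg/mL.

0.6 mcg/mL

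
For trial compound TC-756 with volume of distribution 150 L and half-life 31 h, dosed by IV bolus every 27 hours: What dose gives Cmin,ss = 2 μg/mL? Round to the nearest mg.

τ/t½ = 27/31 ≈ 0.87097, so f = (1/2)^(27/31) ≈ 0.546780.
Cmin,ss = (D/Vd)·f/(1−f), so D = Cmin,ss·Vd·(1−f)/f.
D = 2 × 150 × (1−f)/f ≈ 2 × 150 × 0.82889 ≈ 248.67 mg.

249 mg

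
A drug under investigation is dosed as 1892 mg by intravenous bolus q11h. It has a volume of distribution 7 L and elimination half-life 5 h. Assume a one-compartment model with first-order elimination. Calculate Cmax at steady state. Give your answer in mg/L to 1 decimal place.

τ/t½ = 11/5 ≈ 2.2, so fraction remaining f = (1/2)^(11/5) ≈ 0.2176.
Accumulation ratio R = 1/(1 − f) ≈ 1/0.7824 ≈ 1.2781.
Each bolus raises the concentration by D/Vd = 1892/7 ≈ 270.286 mg/L.
Cmax,ss = C₀/(1 − f) ≈ 270.286/0.7824 ≈ 345.458 mg/L.

345.5 mg/L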